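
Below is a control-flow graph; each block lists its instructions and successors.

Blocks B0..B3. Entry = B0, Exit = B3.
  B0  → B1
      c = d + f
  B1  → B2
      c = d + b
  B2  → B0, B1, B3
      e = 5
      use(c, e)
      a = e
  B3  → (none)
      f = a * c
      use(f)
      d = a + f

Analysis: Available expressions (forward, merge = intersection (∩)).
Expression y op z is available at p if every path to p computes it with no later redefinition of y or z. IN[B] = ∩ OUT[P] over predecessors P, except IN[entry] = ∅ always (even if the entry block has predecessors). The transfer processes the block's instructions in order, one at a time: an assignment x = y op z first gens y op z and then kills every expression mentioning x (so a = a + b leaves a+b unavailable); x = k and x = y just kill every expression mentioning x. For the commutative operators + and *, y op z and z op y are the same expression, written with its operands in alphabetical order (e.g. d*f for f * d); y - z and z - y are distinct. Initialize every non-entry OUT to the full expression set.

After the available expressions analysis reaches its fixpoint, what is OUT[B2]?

Per-block solution:
  B0:  IN={}  OUT={d+f}
  B1:  IN={d+f}  OUT={b+d, d+f}
  B2:  IN={b+d, d+f}  OUT={b+d, d+f}
  B3:  IN={b+d, d+f}  OUT={a*c, a+f}

Merge at B2: IN[B2] = OUT[B1] = {b+d, d+f}
Applying B2's transfer function to that IN value gives OUT[B2] (row B2 above).

Answer: {b+d, d+f}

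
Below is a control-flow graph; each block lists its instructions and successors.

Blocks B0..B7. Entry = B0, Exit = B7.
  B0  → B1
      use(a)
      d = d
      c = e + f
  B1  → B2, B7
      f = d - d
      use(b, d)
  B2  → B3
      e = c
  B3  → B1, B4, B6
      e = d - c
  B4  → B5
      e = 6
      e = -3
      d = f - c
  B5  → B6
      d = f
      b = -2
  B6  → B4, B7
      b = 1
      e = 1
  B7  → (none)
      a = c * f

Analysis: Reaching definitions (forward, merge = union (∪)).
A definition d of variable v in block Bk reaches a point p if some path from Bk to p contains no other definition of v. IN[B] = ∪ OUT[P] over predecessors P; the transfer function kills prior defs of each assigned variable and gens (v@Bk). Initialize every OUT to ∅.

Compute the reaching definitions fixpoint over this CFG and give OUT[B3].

Answer: {c@B0, d@B0, e@B3, f@B1}

Derivation:
Fixpoint table:
  B0: | IN={} | OUT={c@B0, d@B0}
  B1: | IN={c@B0, d@B0, e@B3, f@B1} | OUT={c@B0, d@B0, e@B3, f@B1}
  B2: | IN={c@B0, d@B0, e@B3, f@B1} | OUT={c@B0, d@B0, e@B2, f@B1}
  B3: | IN={c@B0, d@B0, e@B2, f@B1} | OUT={c@B0, d@B0, e@B3, f@B1}
  B4: | IN={b@B6, c@B0, d@B0, d@B5, e@B3, e@B6, f@B1} | OUT={b@B6, c@B0, d@B4, e@B4, f@B1}
  B5: | IN={b@B6, c@B0, d@B4, e@B4, f@B1} | OUT={b@B5, c@B0, d@B5, e@B4, f@B1}
  B6: | IN={b@B5, c@B0, d@B0, d@B5, e@B3, e@B4, f@B1} | OUT={b@B6, c@B0, d@B0, d@B5, e@B6, f@B1}
  B7: | IN={b@B6, c@B0, d@B0, d@B5, e@B3, e@B6, f@B1} | OUT={a@B7, b@B6, c@B0, d@B0, d@B5, e@B3, e@B6, f@B1}

Merge at B3: IN[B3] = OUT[B2] = {c@B0, d@B0, e@B2, f@B1}
Applying B3's transfer function to that IN value gives OUT[B3] (row B3 above).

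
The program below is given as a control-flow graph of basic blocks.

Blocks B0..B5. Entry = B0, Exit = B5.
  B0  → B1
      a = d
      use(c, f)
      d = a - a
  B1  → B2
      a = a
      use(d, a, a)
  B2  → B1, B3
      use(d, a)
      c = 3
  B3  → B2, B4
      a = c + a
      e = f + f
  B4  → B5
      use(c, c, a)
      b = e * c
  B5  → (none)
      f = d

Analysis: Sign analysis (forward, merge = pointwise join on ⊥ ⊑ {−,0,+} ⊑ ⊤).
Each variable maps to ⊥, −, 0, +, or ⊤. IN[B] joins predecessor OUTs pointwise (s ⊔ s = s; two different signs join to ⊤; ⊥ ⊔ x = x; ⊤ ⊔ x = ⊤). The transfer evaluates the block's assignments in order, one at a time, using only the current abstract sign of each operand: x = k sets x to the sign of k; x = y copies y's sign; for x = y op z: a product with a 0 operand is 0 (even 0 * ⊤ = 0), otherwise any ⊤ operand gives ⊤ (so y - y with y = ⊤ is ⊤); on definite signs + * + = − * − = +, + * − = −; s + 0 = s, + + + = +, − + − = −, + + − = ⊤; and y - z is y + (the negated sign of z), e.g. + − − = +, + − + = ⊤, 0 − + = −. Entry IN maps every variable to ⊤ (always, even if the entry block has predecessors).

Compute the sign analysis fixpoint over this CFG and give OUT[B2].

Answer: {a: ⊤, b: ⊤, c: +, d: ⊤, e: ⊤, f: ⊤}

Working:
Converged values:
  B0:  IN=(all ⊤)  OUT=(all ⊤)
  B1:  IN=(all ⊤)  OUT=(all ⊤)
  B2:  IN=(all ⊤)  OUT={c:+; rest ⊤}
  B3:  IN={c:+; rest ⊤}  OUT={c:+; rest ⊤}
  B4:  IN={c:+; rest ⊤}  OUT={c:+; rest ⊤}
  B5:  IN={c:+; rest ⊤}  OUT={c:+; rest ⊤}

Merge at B2: IN[B2] = OUT[B1] ⊔ OUT[B3] = {a: ⊤, b: ⊤, c: ⊤, d: ⊤, e: ⊤, f: ⊤}
Applying B2's transfer function to that IN value gives OUT[B2] (row B2 above).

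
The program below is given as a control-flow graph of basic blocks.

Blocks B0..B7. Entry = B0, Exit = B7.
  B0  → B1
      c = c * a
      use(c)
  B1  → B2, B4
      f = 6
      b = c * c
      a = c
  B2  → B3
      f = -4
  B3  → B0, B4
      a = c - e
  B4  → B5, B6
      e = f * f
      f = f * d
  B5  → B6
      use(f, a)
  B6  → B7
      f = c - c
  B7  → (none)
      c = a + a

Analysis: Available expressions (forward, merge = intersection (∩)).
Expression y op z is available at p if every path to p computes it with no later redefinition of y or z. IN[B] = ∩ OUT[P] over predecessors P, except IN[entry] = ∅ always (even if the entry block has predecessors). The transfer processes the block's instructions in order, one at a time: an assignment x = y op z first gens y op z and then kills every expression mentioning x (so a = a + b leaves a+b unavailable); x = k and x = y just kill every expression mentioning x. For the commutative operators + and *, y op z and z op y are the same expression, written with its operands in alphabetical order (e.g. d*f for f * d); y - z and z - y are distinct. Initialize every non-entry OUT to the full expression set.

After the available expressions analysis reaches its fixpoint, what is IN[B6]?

Answer: {c*c}

Trace:
Per-block solution:
  B0: | IN={} | OUT={}
  B1: | IN={} | OUT={c*c}
  B2: | IN={c*c} | OUT={c*c}
  B3: | IN={c*c} | OUT={c*c, c-e}
  B4: | IN={c*c} | OUT={c*c}
  B5: | IN={c*c} | OUT={c*c}
  B6: | IN={c*c} | OUT={c*c, c-c}
  B7: | IN={c*c, c-c} | OUT={a+a}

Merge at B6: IN[B6] = OUT[B4] ∩ OUT[B5] = {c*c}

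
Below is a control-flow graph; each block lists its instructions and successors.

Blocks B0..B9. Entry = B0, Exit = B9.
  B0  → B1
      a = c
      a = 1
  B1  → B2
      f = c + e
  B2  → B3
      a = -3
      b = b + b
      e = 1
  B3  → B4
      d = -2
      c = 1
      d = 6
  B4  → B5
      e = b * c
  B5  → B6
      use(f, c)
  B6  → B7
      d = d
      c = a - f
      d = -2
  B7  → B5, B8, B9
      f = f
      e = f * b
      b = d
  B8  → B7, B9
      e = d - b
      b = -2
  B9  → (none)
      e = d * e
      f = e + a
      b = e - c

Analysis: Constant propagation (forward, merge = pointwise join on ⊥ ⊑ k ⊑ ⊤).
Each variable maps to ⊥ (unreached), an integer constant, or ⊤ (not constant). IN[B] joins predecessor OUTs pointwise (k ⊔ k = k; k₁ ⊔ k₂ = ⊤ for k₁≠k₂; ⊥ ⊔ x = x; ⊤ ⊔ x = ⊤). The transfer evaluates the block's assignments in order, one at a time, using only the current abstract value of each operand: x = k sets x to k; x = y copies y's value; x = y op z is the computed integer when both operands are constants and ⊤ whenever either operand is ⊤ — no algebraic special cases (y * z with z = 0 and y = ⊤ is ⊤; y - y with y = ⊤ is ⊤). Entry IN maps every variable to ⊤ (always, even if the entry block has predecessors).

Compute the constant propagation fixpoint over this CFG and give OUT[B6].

Answer: {a: -3, b: ⊤, c: ⊤, d: -2, e: ⊤, f: ⊤}

Working:
Fixpoint table:
  B0: | IN=(all ⊤) | OUT={a:1; rest ⊤}
  B1: | IN={a:1; rest ⊤} | OUT={a:1; rest ⊤}
  B2: | IN={a:1; rest ⊤} | OUT={a:-3, e:1; rest ⊤}
  B3: | IN={a:-3, e:1; rest ⊤} | OUT={a:-3, c:1, d:6, e:1; rest ⊤}
  B4: | IN={a:-3, c:1, d:6, e:1; rest ⊤} | OUT={a:-3, c:1, d:6; rest ⊤}
  B5: | IN={a:-3; rest ⊤} | OUT={a:-3; rest ⊤}
  B6: | IN={a:-3; rest ⊤} | OUT={a:-3, d:-2; rest ⊤}
  B7: | IN={a:-3, d:-2; rest ⊤} | OUT={a:-3, b:-2, d:-2; rest ⊤}
  B8: | IN={a:-3, b:-2, d:-2; rest ⊤} | OUT={a:-3, b:-2, d:-2, e:0; rest ⊤}
  B9: | IN={a:-3, b:-2, d:-2; rest ⊤} | OUT={a:-3, d:-2; rest ⊤}

Merge at B6: IN[B6] = OUT[B5] = {a: -3, b: ⊤, c: ⊤, d: ⊤, e: ⊤, f: ⊤}
Applying B6's transfer function to that IN value gives OUT[B6] (row B6 above).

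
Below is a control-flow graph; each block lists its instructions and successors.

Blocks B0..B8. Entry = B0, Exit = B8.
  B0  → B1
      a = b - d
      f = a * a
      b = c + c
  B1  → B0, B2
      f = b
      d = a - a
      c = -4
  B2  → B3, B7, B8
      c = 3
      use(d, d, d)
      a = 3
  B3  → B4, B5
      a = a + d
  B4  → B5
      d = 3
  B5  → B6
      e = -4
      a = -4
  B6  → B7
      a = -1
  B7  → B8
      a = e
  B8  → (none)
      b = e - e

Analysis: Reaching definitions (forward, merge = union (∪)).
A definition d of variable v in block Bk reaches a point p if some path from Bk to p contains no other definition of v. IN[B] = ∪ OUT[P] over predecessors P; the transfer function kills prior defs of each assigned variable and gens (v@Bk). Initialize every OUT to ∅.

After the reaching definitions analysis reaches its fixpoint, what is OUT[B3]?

Answer: {a@B3, b@B0, c@B2, d@B1, f@B1}

Derivation:
Per-block solution:
  B0:   IN={a@B0, b@B0, c@B1, d@B1, f@B1}   OUT={a@B0, b@B0, c@B1, d@B1, f@B0}
  B1:   IN={a@B0, b@B0, c@B1, d@B1, f@B0}   OUT={a@B0, b@B0, c@B1, d@B1, f@B1}
  B2:   IN={a@B0, b@B0, c@B1, d@B1, f@B1}   OUT={a@B2, b@B0, c@B2, d@B1, f@B1}
  B3:   IN={a@B2, b@B0, c@B2, d@B1, f@B1}   OUT={a@B3, b@B0, c@B2, d@B1, f@B1}
  B4:   IN={a@B3, b@B0, c@B2, d@B1, f@B1}   OUT={a@B3, b@B0, c@B2, d@B4, f@B1}
  B5:   IN={a@B3, b@B0, c@B2, d@B1, d@B4, f@B1}   OUT={a@B5, b@B0, c@B2, d@B1, d@B4, e@B5, f@B1}
  B6:   IN={a@B5, b@B0, c@B2, d@B1, d@B4, e@B5, f@B1}   OUT={a@B6, b@B0, c@B2, d@B1, d@B4, e@B5, f@B1}
  B7:   IN={a@B2, a@B6, b@B0, c@B2, d@B1, d@B4, e@B5, f@B1}   OUT={a@B7, b@B0, c@B2, d@B1, d@B4, e@B5, f@B1}
  B8:   IN={a@B2, a@B7, b@B0, c@B2, d@B1, d@B4, e@B5, f@B1}   OUT={a@B2, a@B7, b@B8, c@B2, d@B1, d@B4, e@B5, f@B1}

Merge at B3: IN[B3] = OUT[B2] = {a@B2, b@B0, c@B2, d@B1, f@B1}
Applying B3's transfer function to that IN value gives OUT[B3] (row B3 above).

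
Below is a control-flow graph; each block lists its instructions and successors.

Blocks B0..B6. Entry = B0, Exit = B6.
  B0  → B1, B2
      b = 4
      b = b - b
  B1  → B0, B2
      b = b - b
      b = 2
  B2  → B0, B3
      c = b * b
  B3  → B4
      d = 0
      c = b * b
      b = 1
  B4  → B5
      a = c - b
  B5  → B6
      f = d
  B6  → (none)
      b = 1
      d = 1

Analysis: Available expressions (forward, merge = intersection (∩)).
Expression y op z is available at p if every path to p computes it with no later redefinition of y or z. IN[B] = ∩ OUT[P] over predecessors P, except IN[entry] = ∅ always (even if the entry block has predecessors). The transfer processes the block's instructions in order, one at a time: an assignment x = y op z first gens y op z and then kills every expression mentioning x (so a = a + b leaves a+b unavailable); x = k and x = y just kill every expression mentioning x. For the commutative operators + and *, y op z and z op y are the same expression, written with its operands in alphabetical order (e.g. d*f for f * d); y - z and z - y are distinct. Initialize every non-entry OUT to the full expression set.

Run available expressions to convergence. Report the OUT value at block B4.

Answer: {c-b}

Working:
Fixpoint table:
  B0: | IN={} | OUT={}
  B1: | IN={} | OUT={}
  B2: | IN={} | OUT={b*b}
  B3: | IN={b*b} | OUT={}
  B4: | IN={} | OUT={c-b}
  B5: | IN={c-b} | OUT={c-b}
  B6: | IN={c-b} | OUT={}

Merge at B4: IN[B4] = OUT[B3] = {}
Applying B4's transfer function to that IN value gives OUT[B4] (row B4 above).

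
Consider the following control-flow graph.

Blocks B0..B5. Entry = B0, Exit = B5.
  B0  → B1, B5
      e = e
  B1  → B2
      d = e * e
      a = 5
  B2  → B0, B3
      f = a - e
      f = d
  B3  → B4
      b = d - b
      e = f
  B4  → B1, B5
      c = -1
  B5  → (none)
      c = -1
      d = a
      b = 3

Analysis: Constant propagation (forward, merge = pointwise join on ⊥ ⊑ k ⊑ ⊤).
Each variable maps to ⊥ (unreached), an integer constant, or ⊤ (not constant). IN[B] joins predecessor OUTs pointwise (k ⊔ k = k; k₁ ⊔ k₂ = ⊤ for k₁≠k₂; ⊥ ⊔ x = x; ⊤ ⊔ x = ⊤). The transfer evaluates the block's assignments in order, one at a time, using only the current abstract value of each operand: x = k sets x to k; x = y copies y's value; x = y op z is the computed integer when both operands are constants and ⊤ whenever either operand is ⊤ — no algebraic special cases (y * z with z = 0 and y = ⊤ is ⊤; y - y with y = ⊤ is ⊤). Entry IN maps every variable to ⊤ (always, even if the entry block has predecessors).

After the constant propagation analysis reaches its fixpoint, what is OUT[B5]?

Fixpoint table:
  B0:   IN=(all ⊤)   OUT=(all ⊤)
  B1:   IN=(all ⊤)   OUT={a:5; rest ⊤}
  B2:   IN={a:5; rest ⊤}   OUT={a:5; rest ⊤}
  B3:   IN={a:5; rest ⊤}   OUT={a:5; rest ⊤}
  B4:   IN={a:5; rest ⊤}   OUT={a:5, c:-1; rest ⊤}
  B5:   IN=(all ⊤)   OUT={b:3, c:-1; rest ⊤}

Merge at B5: IN[B5] = OUT[B0] ⊔ OUT[B4] = {a: ⊤, b: ⊤, c: ⊤, d: ⊤, e: ⊤, f: ⊤}
Applying B5's transfer function to that IN value gives OUT[B5] (row B5 above).

Answer: {a: ⊤, b: 3, c: -1, d: ⊤, e: ⊤, f: ⊤}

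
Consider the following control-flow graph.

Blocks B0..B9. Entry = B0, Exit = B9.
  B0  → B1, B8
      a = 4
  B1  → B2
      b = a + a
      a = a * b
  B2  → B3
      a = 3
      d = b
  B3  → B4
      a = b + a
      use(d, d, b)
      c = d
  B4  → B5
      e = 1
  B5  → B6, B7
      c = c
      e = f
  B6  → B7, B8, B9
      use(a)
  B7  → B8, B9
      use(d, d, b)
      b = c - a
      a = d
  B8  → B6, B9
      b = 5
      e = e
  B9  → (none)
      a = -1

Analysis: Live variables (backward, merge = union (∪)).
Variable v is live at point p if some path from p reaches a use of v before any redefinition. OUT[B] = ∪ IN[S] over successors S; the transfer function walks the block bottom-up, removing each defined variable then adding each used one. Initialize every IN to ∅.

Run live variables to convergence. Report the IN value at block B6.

Per-block solution:
  B0:   IN={c, d, e, f}   OUT={a, c, d, e, f}
  B1:   IN={a, f}   OUT={b, f}
  B2:   IN={b, f}   OUT={a, b, d, f}
  B3:   IN={a, b, d, f}   OUT={a, b, c, d, f}
  B4:   IN={a, b, c, d, f}   OUT={a, b, c, d, f}
  B5:   IN={a, b, c, d, f}   OUT={a, b, c, d, e}
  B6:   IN={a, b, c, d, e}   OUT={a, b, c, d, e}
  B7:   IN={a, b, c, d, e}   OUT={a, c, d, e}
  B8:   IN={a, c, d, e}   OUT={a, b, c, d, e}
  B9:   IN={}   OUT={}

Merge at B6: OUT[B6] = IN[B7] ⊔ IN[B8] ⊔ IN[B9] = {a, b, c, d, e}
Applying B6's transfer function to that OUT value gives IN[B6] (row B6 above).

Answer: {a, b, c, d, e}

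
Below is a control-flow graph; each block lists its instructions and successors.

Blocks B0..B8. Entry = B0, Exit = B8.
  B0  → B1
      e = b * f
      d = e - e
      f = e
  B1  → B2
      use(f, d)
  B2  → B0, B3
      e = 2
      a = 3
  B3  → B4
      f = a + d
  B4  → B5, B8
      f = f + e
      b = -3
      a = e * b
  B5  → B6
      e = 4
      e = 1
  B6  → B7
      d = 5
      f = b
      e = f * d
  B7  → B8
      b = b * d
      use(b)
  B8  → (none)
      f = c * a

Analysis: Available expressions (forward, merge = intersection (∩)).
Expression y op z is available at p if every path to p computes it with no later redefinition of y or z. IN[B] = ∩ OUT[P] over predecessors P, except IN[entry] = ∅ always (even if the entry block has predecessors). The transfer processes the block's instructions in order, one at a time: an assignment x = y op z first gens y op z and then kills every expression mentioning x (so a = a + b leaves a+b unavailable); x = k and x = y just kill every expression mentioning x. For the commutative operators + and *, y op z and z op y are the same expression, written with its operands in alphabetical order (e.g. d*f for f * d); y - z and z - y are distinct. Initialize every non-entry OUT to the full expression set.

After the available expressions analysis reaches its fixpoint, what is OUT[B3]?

Converged values:
  B0:   IN={}   OUT={e-e}
  B1:   IN={e-e}   OUT={e-e}
  B2:   IN={e-e}   OUT={}
  B3:   IN={}   OUT={a+d}
  B4:   IN={a+d}   OUT={b*e}
  B5:   IN={b*e}   OUT={}
  B6:   IN={}   OUT={d*f}
  B7:   IN={d*f}   OUT={d*f}
  B8:   IN={}   OUT={a*c}

Merge at B3: IN[B3] = OUT[B2] = {}
Applying B3's transfer function to that IN value gives OUT[B3] (row B3 above).

Answer: {a+d}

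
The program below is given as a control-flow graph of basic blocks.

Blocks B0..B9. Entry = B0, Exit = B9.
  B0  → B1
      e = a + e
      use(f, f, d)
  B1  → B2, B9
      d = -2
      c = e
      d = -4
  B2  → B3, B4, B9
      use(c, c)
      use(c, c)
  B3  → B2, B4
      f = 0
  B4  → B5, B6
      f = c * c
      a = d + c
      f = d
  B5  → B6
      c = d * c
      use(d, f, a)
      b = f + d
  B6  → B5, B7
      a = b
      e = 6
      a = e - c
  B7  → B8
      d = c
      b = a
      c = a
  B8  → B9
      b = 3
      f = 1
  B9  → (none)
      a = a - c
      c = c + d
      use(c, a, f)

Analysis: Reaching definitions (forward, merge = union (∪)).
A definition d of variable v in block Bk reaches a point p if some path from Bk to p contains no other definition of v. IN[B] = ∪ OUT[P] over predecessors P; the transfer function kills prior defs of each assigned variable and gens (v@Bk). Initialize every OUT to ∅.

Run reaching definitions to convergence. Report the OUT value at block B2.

Answer: {c@B1, d@B1, e@B0, f@B3}

Derivation:
Converged values:
  B0:  IN={}  OUT={e@B0}
  B1:  IN={e@B0}  OUT={c@B1, d@B1, e@B0}
  B2:  IN={c@B1, d@B1, e@B0, f@B3}  OUT={c@B1, d@B1, e@B0, f@B3}
  B3:  IN={c@B1, d@B1, e@B0, f@B3}  OUT={c@B1, d@B1, e@B0, f@B3}
  B4:  IN={c@B1, d@B1, e@B0, f@B3}  OUT={a@B4, c@B1, d@B1, e@B0, f@B4}
  B5:  IN={a@B4, a@B6, b@B5, c@B1, c@B5, d@B1, e@B0, e@B6, f@B4}  OUT={a@B4, a@B6, b@B5, c@B5, d@B1, e@B0, e@B6, f@B4}
  B6:  IN={a@B4, a@B6, b@B5, c@B1, c@B5, d@B1, e@B0, e@B6, f@B4}  OUT={a@B6, b@B5, c@B1, c@B5, d@B1, e@B6, f@B4}
  B7:  IN={a@B6, b@B5, c@B1, c@B5, d@B1, e@B6, f@B4}  OUT={a@B6, b@B7, c@B7, d@B7, e@B6, f@B4}
  B8:  IN={a@B6, b@B7, c@B7, d@B7, e@B6, f@B4}  OUT={a@B6, b@B8, c@B7, d@B7, e@B6, f@B8}
  B9:  IN={a@B6, b@B8, c@B1, c@B7, d@B1, d@B7, e@B0, e@B6, f@B3, f@B8}  OUT={a@B9, b@B8, c@B9, d@B1, d@B7, e@B0, e@B6, f@B3, f@B8}

Merge at B2: IN[B2] = OUT[B1] ⊔ OUT[B3] = {c@B1, d@B1, e@B0, f@B3}
Applying B2's transfer function to that IN value gives OUT[B2] (row B2 above).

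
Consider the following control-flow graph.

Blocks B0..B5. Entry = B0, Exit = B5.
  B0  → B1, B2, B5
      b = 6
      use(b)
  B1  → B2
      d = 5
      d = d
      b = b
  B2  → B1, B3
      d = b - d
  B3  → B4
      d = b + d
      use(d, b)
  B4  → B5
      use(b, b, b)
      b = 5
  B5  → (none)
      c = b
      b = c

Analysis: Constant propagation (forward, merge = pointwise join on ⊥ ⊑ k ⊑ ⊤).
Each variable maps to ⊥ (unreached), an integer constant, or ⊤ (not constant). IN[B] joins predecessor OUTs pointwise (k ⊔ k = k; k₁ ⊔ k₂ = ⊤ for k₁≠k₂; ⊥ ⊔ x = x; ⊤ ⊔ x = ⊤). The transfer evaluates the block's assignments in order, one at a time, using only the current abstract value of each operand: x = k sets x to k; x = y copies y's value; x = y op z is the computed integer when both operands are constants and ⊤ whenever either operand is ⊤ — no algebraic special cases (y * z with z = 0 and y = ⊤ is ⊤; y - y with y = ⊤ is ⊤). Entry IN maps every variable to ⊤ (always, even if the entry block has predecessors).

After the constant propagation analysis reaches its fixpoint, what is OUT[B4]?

Per-block solution:
  B0:   IN=(all ⊤)   OUT={b:6; rest ⊤}
  B1:   IN={b:6; rest ⊤}   OUT={b:6, d:5; rest ⊤}
  B2:   IN={b:6; rest ⊤}   OUT={b:6; rest ⊤}
  B3:   IN={b:6; rest ⊤}   OUT={b:6; rest ⊤}
  B4:   IN={b:6; rest ⊤}   OUT={b:5; rest ⊤}
  B5:   IN=(all ⊤)   OUT=(all ⊤)

Merge at B4: IN[B4] = OUT[B3] = {a: ⊤, b: 6, c: ⊤, d: ⊤, e: ⊤, f: ⊤}
Applying B4's transfer function to that IN value gives OUT[B4] (row B4 above).

Answer: {a: ⊤, b: 5, c: ⊤, d: ⊤, e: ⊤, f: ⊤}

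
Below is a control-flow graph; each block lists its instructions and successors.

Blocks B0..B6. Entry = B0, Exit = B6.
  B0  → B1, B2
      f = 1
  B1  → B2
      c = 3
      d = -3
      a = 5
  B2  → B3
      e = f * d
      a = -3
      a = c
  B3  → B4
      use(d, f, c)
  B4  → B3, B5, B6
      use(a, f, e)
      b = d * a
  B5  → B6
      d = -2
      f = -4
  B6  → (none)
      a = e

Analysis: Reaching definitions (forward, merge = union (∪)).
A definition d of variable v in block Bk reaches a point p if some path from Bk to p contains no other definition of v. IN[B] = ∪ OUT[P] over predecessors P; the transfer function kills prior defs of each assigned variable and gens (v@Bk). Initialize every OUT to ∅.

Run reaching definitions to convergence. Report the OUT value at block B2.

Answer: {a@B2, c@B1, d@B1, e@B2, f@B0}

Working:
Converged values:
  B0:   IN={}   OUT={f@B0}
  B1:   IN={f@B0}   OUT={a@B1, c@B1, d@B1, f@B0}
  B2:   IN={a@B1, c@B1, d@B1, f@B0}   OUT={a@B2, c@B1, d@B1, e@B2, f@B0}
  B3:   IN={a@B2, b@B4, c@B1, d@B1, e@B2, f@B0}   OUT={a@B2, b@B4, c@B1, d@B1, e@B2, f@B0}
  B4:   IN={a@B2, b@B4, c@B1, d@B1, e@B2, f@B0}   OUT={a@B2, b@B4, c@B1, d@B1, e@B2, f@B0}
  B5:   IN={a@B2, b@B4, c@B1, d@B1, e@B2, f@B0}   OUT={a@B2, b@B4, c@B1, d@B5, e@B2, f@B5}
  B6:   IN={a@B2, b@B4, c@B1, d@B1, d@B5, e@B2, f@B0, f@B5}   OUT={a@B6, b@B4, c@B1, d@B1, d@B5, e@B2, f@B0, f@B5}

Merge at B2: IN[B2] = OUT[B0] ⊔ OUT[B1] = {a@B1, c@B1, d@B1, f@B0}
Applying B2's transfer function to that IN value gives OUT[B2] (row B2 above).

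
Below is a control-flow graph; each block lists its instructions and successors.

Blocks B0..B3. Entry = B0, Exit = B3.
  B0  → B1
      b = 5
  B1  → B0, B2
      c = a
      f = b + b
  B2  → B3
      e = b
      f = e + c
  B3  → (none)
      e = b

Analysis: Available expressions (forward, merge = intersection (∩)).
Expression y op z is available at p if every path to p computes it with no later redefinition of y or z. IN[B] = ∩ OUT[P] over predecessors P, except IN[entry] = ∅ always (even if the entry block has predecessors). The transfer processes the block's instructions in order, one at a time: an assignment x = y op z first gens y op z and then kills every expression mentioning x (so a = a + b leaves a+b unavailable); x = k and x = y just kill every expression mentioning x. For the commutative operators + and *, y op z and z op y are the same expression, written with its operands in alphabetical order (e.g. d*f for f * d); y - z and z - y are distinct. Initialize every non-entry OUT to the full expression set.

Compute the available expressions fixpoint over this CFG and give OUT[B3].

Fixpoint table:
  B0:  IN={}  OUT={}
  B1:  IN={}  OUT={b+b}
  B2:  IN={b+b}  OUT={b+b, c+e}
  B3:  IN={b+b, c+e}  OUT={b+b}

Merge at B3: IN[B3] = OUT[B2] = {b+b, c+e}
Applying B3's transfer function to that IN value gives OUT[B3] (row B3 above).

Answer: {b+b}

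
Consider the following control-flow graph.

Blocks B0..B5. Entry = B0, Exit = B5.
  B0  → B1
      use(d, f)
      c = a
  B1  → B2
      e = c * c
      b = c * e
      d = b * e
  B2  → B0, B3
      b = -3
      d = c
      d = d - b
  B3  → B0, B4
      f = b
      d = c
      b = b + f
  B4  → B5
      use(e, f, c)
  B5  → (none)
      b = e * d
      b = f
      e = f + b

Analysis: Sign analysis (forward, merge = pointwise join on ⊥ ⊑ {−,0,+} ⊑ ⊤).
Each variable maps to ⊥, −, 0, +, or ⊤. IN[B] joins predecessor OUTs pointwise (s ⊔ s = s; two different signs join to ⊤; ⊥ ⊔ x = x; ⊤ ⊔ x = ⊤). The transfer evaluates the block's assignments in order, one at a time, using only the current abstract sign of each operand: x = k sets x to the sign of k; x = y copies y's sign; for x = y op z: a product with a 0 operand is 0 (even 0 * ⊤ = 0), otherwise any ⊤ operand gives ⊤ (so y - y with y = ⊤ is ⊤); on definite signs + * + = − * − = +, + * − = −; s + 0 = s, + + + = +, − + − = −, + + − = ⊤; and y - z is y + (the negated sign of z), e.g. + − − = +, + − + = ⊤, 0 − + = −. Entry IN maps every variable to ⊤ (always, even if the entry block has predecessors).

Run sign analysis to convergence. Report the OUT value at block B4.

Fixpoint table:
  B0: | IN=(all ⊤) | OUT=(all ⊤)
  B1: | IN=(all ⊤) | OUT=(all ⊤)
  B2: | IN=(all ⊤) | OUT={b:-; rest ⊤}
  B3: | IN={b:-; rest ⊤} | OUT={b:-, f:-; rest ⊤}
  B4: | IN={b:-, f:-; rest ⊤} | OUT={b:-, f:-; rest ⊤}
  B5: | IN={b:-, f:-; rest ⊤} | OUT={b:-, e:-, f:-; rest ⊤}

Merge at B4: IN[B4] = OUT[B3] = {a: ⊤, b: -, c: ⊤, d: ⊤, e: ⊤, f: -}
Applying B4's transfer function to that IN value gives OUT[B4] (row B4 above).

Answer: {a: ⊤, b: -, c: ⊤, d: ⊤, e: ⊤, f: -}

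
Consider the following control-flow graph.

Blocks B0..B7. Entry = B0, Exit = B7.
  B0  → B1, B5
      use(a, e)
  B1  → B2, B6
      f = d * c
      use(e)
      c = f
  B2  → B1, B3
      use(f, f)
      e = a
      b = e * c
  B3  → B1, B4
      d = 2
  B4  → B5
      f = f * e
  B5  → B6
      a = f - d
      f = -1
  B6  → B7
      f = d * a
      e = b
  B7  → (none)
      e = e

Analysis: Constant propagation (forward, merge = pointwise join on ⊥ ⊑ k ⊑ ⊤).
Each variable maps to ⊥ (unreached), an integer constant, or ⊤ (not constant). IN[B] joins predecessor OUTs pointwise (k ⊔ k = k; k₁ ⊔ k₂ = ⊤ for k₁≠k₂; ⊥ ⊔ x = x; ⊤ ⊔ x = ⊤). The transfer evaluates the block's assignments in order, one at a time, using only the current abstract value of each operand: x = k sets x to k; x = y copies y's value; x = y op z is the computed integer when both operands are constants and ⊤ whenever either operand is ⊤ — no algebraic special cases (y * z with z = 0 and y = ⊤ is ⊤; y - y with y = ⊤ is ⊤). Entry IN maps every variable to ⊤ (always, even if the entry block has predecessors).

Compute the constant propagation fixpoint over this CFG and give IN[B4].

Converged values:
  B0:   IN=(all ⊤)   OUT=(all ⊤)
  B1:   IN=(all ⊤)   OUT=(all ⊤)
  B2:   IN=(all ⊤)   OUT=(all ⊤)
  B3:   IN=(all ⊤)   OUT={d:2; rest ⊤}
  B4:   IN={d:2; rest ⊤}   OUT={d:2; rest ⊤}
  B5:   IN=(all ⊤)   OUT={f:-1; rest ⊤}
  B6:   IN=(all ⊤)   OUT=(all ⊤)
  B7:   IN=(all ⊤)   OUT=(all ⊤)

Merge at B4: IN[B4] = OUT[B3] = {a: ⊤, b: ⊤, c: ⊤, d: 2, e: ⊤, f: ⊤}

Answer: {a: ⊤, b: ⊤, c: ⊤, d: 2, e: ⊤, f: ⊤}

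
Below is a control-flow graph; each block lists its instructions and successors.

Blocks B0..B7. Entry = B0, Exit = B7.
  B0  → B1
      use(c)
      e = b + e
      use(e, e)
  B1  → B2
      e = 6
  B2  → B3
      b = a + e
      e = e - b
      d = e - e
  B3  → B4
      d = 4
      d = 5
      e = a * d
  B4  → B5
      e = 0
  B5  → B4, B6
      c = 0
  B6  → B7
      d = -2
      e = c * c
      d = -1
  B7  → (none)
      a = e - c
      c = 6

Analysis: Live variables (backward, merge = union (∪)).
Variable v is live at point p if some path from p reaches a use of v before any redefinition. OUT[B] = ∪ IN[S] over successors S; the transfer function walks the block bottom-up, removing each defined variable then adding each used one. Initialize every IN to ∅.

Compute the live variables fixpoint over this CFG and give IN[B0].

Converged values:
  B0:  IN={a, b, c, e}  OUT={a}
  B1:  IN={a}  OUT={a, e}
  B2:  IN={a, e}  OUT={a}
  B3:  IN={a}  OUT={}
  B4:  IN={}  OUT={}
  B5:  IN={}  OUT={c}
  B6:  IN={c}  OUT={c, e}
  B7:  IN={c, e}  OUT={}

Merge at B0: OUT[B0] = IN[B1] = {a}
Applying B0's transfer function to that OUT value gives IN[B0] (row B0 above).

Answer: {a, b, c, e}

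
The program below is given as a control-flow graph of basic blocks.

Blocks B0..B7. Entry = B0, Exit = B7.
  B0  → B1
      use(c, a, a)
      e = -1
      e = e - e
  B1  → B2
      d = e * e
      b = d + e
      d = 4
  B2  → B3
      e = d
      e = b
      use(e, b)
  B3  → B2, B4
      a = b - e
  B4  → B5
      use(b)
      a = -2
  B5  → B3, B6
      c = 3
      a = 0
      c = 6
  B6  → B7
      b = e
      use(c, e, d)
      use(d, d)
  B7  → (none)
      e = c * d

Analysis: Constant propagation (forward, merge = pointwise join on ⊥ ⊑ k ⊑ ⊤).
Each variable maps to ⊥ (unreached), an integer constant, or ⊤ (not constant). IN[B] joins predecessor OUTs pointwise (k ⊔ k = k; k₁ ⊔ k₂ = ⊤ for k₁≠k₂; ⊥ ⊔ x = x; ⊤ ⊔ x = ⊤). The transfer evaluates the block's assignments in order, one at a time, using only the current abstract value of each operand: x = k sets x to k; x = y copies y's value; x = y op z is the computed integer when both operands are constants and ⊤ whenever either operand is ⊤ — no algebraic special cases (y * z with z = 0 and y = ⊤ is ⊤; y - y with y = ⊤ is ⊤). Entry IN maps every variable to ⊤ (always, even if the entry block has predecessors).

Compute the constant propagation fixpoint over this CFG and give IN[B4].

Answer: {a: 0, b: 0, c: ⊤, d: 4, e: 0, f: ⊤}

Trace:
Fixpoint table:
  B0:   IN=(all ⊤)   OUT={e:0; rest ⊤}
  B1:   IN={e:0; rest ⊤}   OUT={b:0, d:4, e:0; rest ⊤}
  B2:   IN={b:0, d:4, e:0; rest ⊤}   OUT={b:0, d:4, e:0; rest ⊤}
  B3:   IN={b:0, d:4, e:0; rest ⊤}   OUT={a:0, b:0, d:4, e:0; rest ⊤}
  B4:   IN={a:0, b:0, d:4, e:0; rest ⊤}   OUT={a:-2, b:0, d:4, e:0; rest ⊤}
  B5:   IN={a:-2, b:0, d:4, e:0; rest ⊤}   OUT={a:0, b:0, c:6, d:4, e:0; rest ⊤}
  B6:   IN={a:0, b:0, c:6, d:4, e:0; rest ⊤}   OUT={a:0, b:0, c:6, d:4, e:0; rest ⊤}
  B7:   IN={a:0, b:0, c:6, d:4, e:0; rest ⊤}   OUT={a:0, b:0, c:6, d:4, e:24; rest ⊤}

Merge at B4: IN[B4] = OUT[B3] = {a: 0, b: 0, c: ⊤, d: 4, e: 0, f: ⊤}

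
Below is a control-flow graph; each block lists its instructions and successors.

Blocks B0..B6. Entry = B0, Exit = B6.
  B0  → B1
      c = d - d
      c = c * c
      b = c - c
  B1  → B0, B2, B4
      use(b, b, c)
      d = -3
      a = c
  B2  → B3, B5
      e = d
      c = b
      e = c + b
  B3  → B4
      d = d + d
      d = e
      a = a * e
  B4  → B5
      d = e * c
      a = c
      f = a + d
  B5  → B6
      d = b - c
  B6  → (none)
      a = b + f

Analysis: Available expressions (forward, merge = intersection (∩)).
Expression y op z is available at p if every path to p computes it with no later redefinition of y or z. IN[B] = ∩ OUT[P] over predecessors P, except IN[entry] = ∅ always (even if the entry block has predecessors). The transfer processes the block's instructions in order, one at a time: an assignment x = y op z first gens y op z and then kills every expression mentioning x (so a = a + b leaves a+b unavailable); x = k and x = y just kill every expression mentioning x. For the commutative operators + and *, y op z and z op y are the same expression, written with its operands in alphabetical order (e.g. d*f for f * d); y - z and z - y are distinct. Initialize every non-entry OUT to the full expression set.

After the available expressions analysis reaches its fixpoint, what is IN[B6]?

Answer: {b-c}

Working:
Per-block solution:
  B0:  IN={}  OUT={c-c, d-d}
  B1:  IN={c-c, d-d}  OUT={c-c}
  B2:  IN={c-c}  OUT={b+c}
  B3:  IN={b+c}  OUT={b+c}
  B4:  IN={}  OUT={a+d, c*e}
  B5:  IN={}  OUT={b-c}
  B6:  IN={b-c}  OUT={b+f, b-c}

Merge at B6: IN[B6] = OUT[B5] = {b-c}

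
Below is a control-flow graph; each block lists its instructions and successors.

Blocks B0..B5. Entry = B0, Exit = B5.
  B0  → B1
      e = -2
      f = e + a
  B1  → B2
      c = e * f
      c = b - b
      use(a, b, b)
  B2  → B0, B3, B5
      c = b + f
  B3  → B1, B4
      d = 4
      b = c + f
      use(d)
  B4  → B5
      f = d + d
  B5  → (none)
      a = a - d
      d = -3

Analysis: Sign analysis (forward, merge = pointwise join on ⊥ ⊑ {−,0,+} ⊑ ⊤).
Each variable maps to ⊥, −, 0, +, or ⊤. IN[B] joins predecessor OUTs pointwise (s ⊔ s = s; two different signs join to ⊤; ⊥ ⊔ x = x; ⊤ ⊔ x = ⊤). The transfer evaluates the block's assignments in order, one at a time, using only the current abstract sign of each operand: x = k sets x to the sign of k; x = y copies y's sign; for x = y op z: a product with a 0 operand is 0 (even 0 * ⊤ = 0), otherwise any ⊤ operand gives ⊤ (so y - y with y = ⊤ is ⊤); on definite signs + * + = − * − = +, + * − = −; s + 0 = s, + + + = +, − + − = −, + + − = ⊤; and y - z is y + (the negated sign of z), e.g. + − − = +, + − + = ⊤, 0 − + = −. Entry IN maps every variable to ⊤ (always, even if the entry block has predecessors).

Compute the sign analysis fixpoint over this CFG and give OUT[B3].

Answer: {a: ⊤, b: ⊤, c: ⊤, d: +, e: -, f: ⊤}

Derivation:
Per-block solution:
  B0: | IN=(all ⊤) | OUT={e:-; rest ⊤}
  B1: | IN={e:-; rest ⊤} | OUT={e:-; rest ⊤}
  B2: | IN={e:-; rest ⊤} | OUT={e:-; rest ⊤}
  B3: | IN={e:-; rest ⊤} | OUT={d:+, e:-; rest ⊤}
  B4: | IN={d:+, e:-; rest ⊤} | OUT={d:+, e:-, f:+; rest ⊤}
  B5: | IN={e:-; rest ⊤} | OUT={d:-, e:-; rest ⊤}

Merge at B3: IN[B3] = OUT[B2] = {a: ⊤, b: ⊤, c: ⊤, d: ⊤, e: -, f: ⊤}
Applying B3's transfer function to that IN value gives OUT[B3] (row B3 above).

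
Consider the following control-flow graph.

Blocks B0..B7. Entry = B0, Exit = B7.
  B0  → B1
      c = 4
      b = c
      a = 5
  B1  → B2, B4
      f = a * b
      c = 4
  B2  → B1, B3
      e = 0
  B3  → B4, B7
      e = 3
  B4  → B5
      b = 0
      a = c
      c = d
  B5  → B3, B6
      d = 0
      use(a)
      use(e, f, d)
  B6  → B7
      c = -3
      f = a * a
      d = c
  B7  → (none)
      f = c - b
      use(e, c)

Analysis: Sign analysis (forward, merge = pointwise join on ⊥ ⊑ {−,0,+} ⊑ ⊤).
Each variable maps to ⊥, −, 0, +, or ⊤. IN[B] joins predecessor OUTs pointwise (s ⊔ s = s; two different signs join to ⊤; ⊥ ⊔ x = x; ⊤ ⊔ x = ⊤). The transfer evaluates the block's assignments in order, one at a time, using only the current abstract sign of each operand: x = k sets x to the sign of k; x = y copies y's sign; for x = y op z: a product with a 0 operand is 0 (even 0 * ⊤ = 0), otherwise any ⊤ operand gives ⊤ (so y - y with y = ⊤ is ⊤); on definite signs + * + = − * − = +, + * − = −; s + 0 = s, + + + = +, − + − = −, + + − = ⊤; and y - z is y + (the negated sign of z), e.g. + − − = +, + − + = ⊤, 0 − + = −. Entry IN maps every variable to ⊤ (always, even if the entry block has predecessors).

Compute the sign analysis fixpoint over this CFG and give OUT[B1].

Answer: {a: +, b: +, c: +, d: ⊤, e: ⊤, f: +}

Trace:
Converged values:
  B0: | IN=(all ⊤) | OUT={a:+, b:+, c:+; rest ⊤}
  B1: | IN={a:+, b:+, c:+; rest ⊤} | OUT={a:+, b:+, c:+, f:+; rest ⊤}
  B2: | IN={a:+, b:+, c:+, f:+; rest ⊤} | OUT={a:+, b:+, c:+, e:0, f:+; rest ⊤}
  B3: | IN={f:+; rest ⊤} | OUT={e:+, f:+; rest ⊤}
  B4: | IN={f:+; rest ⊤} | OUT={b:0, f:+; rest ⊤}
  B5: | IN={b:0, f:+; rest ⊤} | OUT={b:0, d:0, f:+; rest ⊤}
  B6: | IN={b:0, d:0, f:+; rest ⊤} | OUT={b:0, c:-, d:-; rest ⊤}
  B7: | IN=(all ⊤) | OUT=(all ⊤)

Merge at B1: IN[B1] = OUT[B0] ⊔ OUT[B2] = {a: +, b: +, c: +, d: ⊤, e: ⊤, f: ⊤}
Applying B1's transfer function to that IN value gives OUT[B1] (row B1 above).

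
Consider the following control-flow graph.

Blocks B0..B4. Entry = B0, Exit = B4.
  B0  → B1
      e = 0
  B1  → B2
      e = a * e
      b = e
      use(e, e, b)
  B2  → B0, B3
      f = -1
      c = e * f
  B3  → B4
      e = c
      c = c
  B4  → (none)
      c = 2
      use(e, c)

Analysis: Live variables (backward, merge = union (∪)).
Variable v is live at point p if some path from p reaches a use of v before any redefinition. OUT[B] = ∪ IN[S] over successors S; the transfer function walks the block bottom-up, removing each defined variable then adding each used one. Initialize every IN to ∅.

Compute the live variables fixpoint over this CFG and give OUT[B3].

Fixpoint table:
  B0:   IN={a}   OUT={a, e}
  B1:   IN={a, e}   OUT={a, e}
  B2:   IN={a, e}   OUT={a, c}
  B3:   IN={c}   OUT={e}
  B4:   IN={e}   OUT={}

Merge at B3: OUT[B3] = IN[B4] = {e}

Answer: {e}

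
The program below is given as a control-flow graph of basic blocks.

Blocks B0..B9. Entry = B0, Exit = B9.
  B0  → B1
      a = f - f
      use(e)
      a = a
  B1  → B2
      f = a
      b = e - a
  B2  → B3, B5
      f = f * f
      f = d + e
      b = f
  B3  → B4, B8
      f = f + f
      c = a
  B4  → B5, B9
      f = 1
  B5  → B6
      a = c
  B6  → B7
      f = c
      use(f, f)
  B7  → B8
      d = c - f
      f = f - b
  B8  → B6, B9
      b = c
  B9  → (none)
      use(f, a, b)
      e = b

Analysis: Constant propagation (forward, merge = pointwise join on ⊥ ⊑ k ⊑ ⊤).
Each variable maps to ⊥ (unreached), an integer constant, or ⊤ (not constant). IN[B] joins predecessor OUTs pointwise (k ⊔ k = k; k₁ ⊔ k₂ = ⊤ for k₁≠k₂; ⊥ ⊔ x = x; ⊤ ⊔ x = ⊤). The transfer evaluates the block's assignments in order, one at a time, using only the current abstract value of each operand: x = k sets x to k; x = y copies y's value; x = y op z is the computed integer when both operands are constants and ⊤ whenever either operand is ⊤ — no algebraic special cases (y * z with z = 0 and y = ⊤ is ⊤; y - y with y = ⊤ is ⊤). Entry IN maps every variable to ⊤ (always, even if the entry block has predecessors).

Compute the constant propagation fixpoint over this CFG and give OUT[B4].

Per-block solution:
  B0:  IN=(all ⊤)  OUT=(all ⊤)
  B1:  IN=(all ⊤)  OUT=(all ⊤)
  B2:  IN=(all ⊤)  OUT=(all ⊤)
  B3:  IN=(all ⊤)  OUT=(all ⊤)
  B4:  IN=(all ⊤)  OUT={f:1; rest ⊤}
  B5:  IN=(all ⊤)  OUT=(all ⊤)
  B6:  IN=(all ⊤)  OUT=(all ⊤)
  B7:  IN=(all ⊤)  OUT=(all ⊤)
  B8:  IN=(all ⊤)  OUT=(all ⊤)
  B9:  IN=(all ⊤)  OUT=(all ⊤)

Merge at B4: IN[B4] = OUT[B3] = {a: ⊤, b: ⊤, c: ⊤, d: ⊤, e: ⊤, f: ⊤}
Applying B4's transfer function to that IN value gives OUT[B4] (row B4 above).

Answer: {a: ⊤, b: ⊤, c: ⊤, d: ⊤, e: ⊤, f: 1}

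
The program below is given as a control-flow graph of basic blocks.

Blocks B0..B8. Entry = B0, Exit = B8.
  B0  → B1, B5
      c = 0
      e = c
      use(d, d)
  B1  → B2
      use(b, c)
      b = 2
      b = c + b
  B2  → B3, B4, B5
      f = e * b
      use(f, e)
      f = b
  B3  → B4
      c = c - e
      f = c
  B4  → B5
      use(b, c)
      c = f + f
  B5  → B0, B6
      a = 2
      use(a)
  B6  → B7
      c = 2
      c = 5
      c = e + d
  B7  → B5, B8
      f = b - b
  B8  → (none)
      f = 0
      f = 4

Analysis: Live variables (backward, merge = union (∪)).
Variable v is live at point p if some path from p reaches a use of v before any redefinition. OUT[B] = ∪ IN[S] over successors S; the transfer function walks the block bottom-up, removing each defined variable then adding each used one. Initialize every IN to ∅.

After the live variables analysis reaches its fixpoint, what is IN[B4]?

Per-block solution:
  B0: | IN={b, d} | OUT={b, c, d, e}
  B1: | IN={b, c, d, e} | OUT={b, c, d, e}
  B2: | IN={b, c, d, e} | OUT={b, c, d, e, f}
  B3: | IN={b, c, d, e} | OUT={b, c, d, e, f}
  B4: | IN={b, c, d, e, f} | OUT={b, d, e}
  B5: | IN={b, d, e} | OUT={b, d, e}
  B6: | IN={b, d, e} | OUT={b, d, e}
  B7: | IN={b, d, e} | OUT={b, d, e}
  B8: | IN={} | OUT={}

Merge at B4: OUT[B4] = IN[B5] = {b, d, e}
Applying B4's transfer function to that OUT value gives IN[B4] (row B4 above).

Answer: {b, c, d, e, f}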